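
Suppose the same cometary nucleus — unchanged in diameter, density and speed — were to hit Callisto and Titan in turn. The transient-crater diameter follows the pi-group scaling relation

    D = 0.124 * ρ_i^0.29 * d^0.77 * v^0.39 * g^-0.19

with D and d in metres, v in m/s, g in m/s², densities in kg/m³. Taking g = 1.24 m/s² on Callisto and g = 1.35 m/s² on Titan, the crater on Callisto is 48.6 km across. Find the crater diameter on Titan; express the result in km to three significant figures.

D ≈ 47.8 km

All impactor-dependent factors cancel in the ratio, leaving D_Titan/D_Callisto = (g_Titan/g_Callisto)^-0.19.
(1.35/1.24)^-0.19 = 1.089^-0.19 = 0.9839
D_Titan = 0.9839 × 48.6 km = 47.8 km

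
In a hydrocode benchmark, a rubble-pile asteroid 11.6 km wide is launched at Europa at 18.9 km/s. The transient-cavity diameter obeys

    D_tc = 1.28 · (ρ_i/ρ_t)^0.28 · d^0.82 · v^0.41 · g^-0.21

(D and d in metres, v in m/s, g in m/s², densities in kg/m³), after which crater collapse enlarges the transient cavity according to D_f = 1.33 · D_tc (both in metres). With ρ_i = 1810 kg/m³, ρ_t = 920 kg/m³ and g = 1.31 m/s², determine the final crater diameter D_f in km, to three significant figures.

D_f ≈ 237 km

In SI: d = 11600 m, v = 18900 m/s.
(ρ_i/ρ_t)^0.28 = (1810/920)^0.28 = 1.209
d^0.82 = 11600^0.82 = 2152
v^0.41 = 18900^0.41 = 56.67
g^-0.21 = 1.31^-0.21 = 0.9449
D_tc = 1.28 × 1.209 × 2152 × 56.67 × 0.9449 = 1.783 × 10^5 m
D_f = 1.33 × 1.783 × 10^5 = 2.371 × 10^5 m
     = 237.1 km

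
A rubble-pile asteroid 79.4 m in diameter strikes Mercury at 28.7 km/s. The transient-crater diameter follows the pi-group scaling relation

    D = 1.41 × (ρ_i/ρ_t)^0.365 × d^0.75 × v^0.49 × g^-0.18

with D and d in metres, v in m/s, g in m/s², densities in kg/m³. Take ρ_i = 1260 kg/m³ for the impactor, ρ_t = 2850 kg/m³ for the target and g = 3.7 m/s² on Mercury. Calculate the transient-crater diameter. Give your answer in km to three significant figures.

In SI units: v = 28700 m/s.
(ρ_i/ρ_t)^0.365 = (1260/2850)^0.365 = 0.7424
d^0.75 = 79.4^0.75 = 26.60
v^0.49 = 28700^0.49 = 152.9
g^-0.18 = 3.7^-0.18 = 0.7902
D = 1.41 × 0.7424 × 26.60 × 152.9 × 0.7902 = 3364 m
   = 3.364 km

D ≈ 3.36 km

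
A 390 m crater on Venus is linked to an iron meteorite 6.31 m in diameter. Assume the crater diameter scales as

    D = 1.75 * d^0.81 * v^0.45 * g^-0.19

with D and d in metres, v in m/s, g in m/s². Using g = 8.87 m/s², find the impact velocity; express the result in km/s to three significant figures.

Rearranging for v: v = [D / (1.75 · 6.31^0.81 · 8.87^-0.19)]^(1/0.45).
6.31^0.81 = 4.447
8.87^-0.19 = 0.6605
Denominator = 1.75 × 4.447 × 0.6605 = 5.140
D / 5.140 = 390 / 5.140 = 75.88
v = 75.88^(1/0.45) = 75.88^2.2222 = 15067 m/s

v ≈ 15.1 km/s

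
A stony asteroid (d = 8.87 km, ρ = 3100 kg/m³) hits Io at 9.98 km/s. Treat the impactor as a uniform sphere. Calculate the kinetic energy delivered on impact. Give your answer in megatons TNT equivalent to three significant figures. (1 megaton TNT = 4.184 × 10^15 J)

d = 8870 m; v = 9980 m/s.
Mass m = (π/6) ρ d³ = (π/6) × 3100 × (8870)³ = 1.133 × 10^15 kg
E = ½ m v² = 0.5 × 1.133 × 10^15 × (9980)² = 5.642 × 10^22 J
   = 5.642 × 10^22 / 4.184×10^15 = 1.348 × 10^7 Mt

E ≈ 1.35 × 10^7 Mt TNT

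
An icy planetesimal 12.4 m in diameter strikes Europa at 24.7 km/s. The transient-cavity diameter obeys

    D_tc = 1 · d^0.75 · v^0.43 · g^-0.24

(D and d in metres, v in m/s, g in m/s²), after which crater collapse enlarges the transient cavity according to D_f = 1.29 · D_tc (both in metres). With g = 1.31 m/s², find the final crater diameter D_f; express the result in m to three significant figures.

v = 24700 m/s.
d^0.75 = 12.4^0.75 = 6.608
v^0.43 = 24700^0.43 = 77.42
g^-0.24 = 1.31^-0.24 = 0.9372
D_tc = 1 × 6.608 × 77.42 × 0.9372 = 479.5 m
D_f = 1.29 × 479.5 = 618.6 m

D_f ≈ 619 m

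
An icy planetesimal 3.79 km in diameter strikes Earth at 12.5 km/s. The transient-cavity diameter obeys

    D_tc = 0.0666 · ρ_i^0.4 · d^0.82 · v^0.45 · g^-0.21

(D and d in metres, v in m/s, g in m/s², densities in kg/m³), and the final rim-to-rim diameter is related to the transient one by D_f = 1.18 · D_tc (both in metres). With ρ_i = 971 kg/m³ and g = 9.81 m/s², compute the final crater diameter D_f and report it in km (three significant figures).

In SI: d = 3790 m, v = 12500 m/s.
ρ_i^0.4 = 971^0.4 = 15.66
d^0.82 = 3790^0.82 = 860.0
v^0.45 = 12500^0.45 = 69.76
g^-0.21 = 9.81^-0.21 = 0.6191
D_tc = 0.0666 × 15.66 × 860.0 × 69.76 × 0.6191 = 38740 m
D_f = 1.18 × 38740 = 45713 m
     = 45.71 km

D_f ≈ 45.7 km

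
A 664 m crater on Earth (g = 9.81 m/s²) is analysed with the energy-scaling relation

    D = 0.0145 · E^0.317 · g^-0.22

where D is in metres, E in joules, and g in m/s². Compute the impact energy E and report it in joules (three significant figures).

Rearranging: E = [D / (0.0145 · g^-0.22)]^(1/0.317).
g^-0.22 = 9.81^-0.22 = 0.6051
D / (0.0145 × 0.6051) = 664 / (8.774 × 10^-3) = 7.568 × 10^4
E = (7.568 × 10^4)^3.1546 = 2.462 × 10^15 J

E ≈ 2.46 × 10^15 J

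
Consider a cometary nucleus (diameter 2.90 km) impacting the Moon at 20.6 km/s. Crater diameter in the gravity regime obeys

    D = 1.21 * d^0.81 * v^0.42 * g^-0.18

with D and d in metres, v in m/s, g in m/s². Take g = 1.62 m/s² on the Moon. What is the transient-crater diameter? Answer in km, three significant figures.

In SI units: d = 2900 m, v = 20600 m/s.
d^0.81 = 2900^0.81 = 637.6
v^0.42 = 20600^0.42 = 64.84
g^-0.18 = 1.62^-0.18 = 0.9168
D = 1.21 × 637.6 × 64.84 × 0.9168 = 45862 m
   = 45.86 km

D ≈ 45.9 km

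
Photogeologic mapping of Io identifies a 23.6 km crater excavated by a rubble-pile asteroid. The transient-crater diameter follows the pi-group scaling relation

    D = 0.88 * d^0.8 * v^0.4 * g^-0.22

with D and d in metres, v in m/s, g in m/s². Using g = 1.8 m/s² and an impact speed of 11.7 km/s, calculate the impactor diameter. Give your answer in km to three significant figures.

d ≈ 3.73 km

Rearranging for d: d = [D / (0.88 · 11700^0.4 · 1.8^-0.22)]^(1/0.8).
D = 23600 m.
11700^0.4 = 42.39
1.8^-0.22 = 0.8787
Denominator = 0.88 × 42.39 × 0.8787 = 32.78
D / 32.78 = 23600 / 32.78 = 720.0
d = 720.0^(1/0.8) = 720.0^1.25 = 3730 m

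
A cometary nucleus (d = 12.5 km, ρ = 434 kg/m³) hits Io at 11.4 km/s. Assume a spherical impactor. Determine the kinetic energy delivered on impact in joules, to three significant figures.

d = 12500 m; v = 11400 m/s.
Mass m = (π/6) ρ d³ = (π/6) × 434 × (12500)³ = 4.438 × 10^14 kg
E = ½ m v² = 0.5 × 4.438 × 10^14 × (11400)² = 2.884 × 10^22 J

E ≈ 2.88 × 10^22 J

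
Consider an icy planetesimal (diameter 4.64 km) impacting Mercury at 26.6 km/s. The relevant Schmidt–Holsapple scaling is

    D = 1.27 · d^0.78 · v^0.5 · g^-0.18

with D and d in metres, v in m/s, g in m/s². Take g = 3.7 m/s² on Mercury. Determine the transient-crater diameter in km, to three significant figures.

D ≈ 119 km

In SI units: d = 4640 m, v = 26600 m/s.
d^0.78 = 4640^0.78 = 724.2
v^0.5 = 26600^0.5 = 163.1
g^-0.18 = 3.7^-0.18 = 0.7902
D = 1.27 × 724.2 × 163.1 × 0.7902 = 1.185 × 10^5 m
   = 118.5 km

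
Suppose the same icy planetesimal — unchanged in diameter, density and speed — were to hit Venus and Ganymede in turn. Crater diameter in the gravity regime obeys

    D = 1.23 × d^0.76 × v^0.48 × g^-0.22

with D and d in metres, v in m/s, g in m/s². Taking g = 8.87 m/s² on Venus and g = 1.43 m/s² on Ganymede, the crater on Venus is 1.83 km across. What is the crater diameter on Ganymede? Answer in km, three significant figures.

D ≈ 2.73 km

All impactor-dependent factors cancel in the ratio, leaving D_Ganymede/D_Venus = (g_Ganymede/g_Venus)^-0.22.
(1.43/8.87)^-0.22 = 0.1612^-0.22 = 1.494
D_Ganymede = 1.494 × 1.83 km = 2.73 km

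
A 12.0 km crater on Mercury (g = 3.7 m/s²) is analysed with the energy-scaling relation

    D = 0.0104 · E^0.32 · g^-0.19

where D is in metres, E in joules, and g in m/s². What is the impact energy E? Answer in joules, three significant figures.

E ≈ 1.91 × 10^19 J

Rearranging: E = [D / (0.0104 · g^-0.19)]^(1/0.32).
D = 12000 m.
g^-0.19 = 3.7^-0.19 = 0.7799
D / (0.0104 × 0.7799) = 12000 / (8.111 × 10^-3) = 1.479 × 10^6
E = (1.479 × 10^6)^3.125 = 1.911 × 10^19 J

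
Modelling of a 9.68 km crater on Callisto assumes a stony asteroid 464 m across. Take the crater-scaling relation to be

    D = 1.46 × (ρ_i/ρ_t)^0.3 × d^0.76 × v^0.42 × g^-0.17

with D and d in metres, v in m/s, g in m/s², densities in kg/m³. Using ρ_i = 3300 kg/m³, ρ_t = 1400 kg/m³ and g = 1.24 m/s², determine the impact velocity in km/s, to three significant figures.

v ≈ 11.1 km/s

Rearranging for v: v = [D / (1.46 · (3300/1400)^0.3 · 464^0.76 · 1.24^-0.17)]^(1/0.42).
D = 9680 m.
(3300/1400)^0.3 = 1.293
464^0.76 = 106.3
1.24^-0.17 = 0.9641
Denominator = 1.46 × 1.293 × 106.3 × 0.9641 = 193.5
D / 193.5 = 9680 / 193.5 = 50.03
v = 50.03^(1/0.42) = 50.03^2.381 = 11114 m/s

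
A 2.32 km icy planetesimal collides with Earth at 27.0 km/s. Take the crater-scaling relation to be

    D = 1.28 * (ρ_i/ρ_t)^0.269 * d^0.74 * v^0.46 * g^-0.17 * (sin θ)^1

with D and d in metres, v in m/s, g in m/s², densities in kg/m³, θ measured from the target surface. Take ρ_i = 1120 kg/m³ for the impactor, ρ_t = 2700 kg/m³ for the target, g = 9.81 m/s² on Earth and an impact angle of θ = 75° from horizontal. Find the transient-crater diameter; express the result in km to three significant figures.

D ≈ 22.4 km

In SI units: d = 2320 m, v = 27000 m/s.
(ρ_i/ρ_t)^0.269 = (1120/2700)^0.269 = 0.7892
d^0.74 = 2320^0.74 = 309.4
v^0.46 = 27000^0.46 = 109.3
g^-0.17 = 9.81^-0.17 = 0.6783
(sin 75°)^1 = 0.9659^1 = 0.9659
D = 1.28 × 0.7892 × 309.4 × 109.3 × 0.6783 × 0.9659 = 22382 m
   = 22.38 km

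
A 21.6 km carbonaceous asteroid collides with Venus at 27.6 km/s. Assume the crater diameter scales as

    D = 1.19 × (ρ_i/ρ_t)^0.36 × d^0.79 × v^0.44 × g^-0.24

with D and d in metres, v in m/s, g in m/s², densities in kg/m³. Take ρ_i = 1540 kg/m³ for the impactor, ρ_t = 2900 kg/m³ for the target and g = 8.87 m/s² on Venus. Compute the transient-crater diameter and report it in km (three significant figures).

D ≈ 134 km

In SI units: d = 21600 m, v = 27600 m/s.
(ρ_i/ρ_t)^0.36 = (1540/2900)^0.36 = 0.7962
d^0.79 = 21600^0.79 = 2656
v^0.44 = 27600^0.44 = 89.95
g^-0.24 = 8.87^-0.24 = 0.5922
D = 1.19 × 0.7962 × 2656 × 89.95 × 0.5922 = 1.340 × 10^5 m
   = 134.0 km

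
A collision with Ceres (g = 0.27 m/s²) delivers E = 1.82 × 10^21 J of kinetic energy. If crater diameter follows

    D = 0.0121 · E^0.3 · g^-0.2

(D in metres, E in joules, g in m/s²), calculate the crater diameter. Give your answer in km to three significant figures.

E^0.3 = (1.82 × 10^21)^0.3 = 2.388 × 10^6
g^-0.2 = 0.27^-0.2 = 1.299
D = 0.0121 × 2.388 × 10^6 × 1.299 = 37534 m
   = 37.53 km

D ≈ 37.5 km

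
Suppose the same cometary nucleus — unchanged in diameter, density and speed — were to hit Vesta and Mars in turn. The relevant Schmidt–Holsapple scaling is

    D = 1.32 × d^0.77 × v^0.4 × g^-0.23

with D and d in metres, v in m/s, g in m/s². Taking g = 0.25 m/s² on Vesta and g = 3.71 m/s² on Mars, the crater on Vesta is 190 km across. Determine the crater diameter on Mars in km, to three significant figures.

All impactor-dependent factors cancel in the ratio, leaving D_Mars/D_Vesta = (g_Mars/g_Vesta)^-0.23.
(3.71/0.25)^-0.23 = 14.84^-0.23 = 0.5377
D_Mars = 0.5377 × 190 km = 102 km

D ≈ 102 km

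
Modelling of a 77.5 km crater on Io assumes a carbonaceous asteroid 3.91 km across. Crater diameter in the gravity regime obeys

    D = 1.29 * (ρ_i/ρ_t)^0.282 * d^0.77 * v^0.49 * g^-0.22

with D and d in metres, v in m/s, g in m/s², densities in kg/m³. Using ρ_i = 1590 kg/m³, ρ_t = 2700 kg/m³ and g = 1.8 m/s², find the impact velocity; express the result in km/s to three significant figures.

v ≈ 22.6 km/s

Rearranging for v: v = [D / (1.29 · (1590/2700)^0.282 · 3910^0.77 · 1.8^-0.22)]^(1/0.49).
D = 77500 m.
(1590/2700)^0.282 = 0.8613
3910^0.77 = 583.4
1.8^-0.22 = 0.8787
Denominator = 1.29 × 0.8613 × 583.4 × 0.8787 = 569.6
D / 569.6 = 77500 / 569.6 = 136.1
v = 136.1^(1/0.49) = 136.1^2.0408 = 22635 m/s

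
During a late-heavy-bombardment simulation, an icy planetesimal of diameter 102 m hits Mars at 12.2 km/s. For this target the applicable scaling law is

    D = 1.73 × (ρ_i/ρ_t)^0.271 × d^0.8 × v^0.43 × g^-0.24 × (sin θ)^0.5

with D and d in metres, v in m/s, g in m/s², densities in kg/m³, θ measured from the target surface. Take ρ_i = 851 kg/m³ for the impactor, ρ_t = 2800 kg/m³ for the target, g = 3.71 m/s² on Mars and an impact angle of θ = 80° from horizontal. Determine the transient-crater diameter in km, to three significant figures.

D ≈ 2.10 km

In SI units: v = 12200 m/s.
(ρ_i/ρ_t)^0.271 = (851/2800)^0.271 = 0.7242
d^0.8 = 102^0.8 = 40.45
v^0.43 = 12200^0.43 = 57.17
g^-0.24 = 3.71^-0.24 = 0.7300
(sin 80°)^0.5 = 0.9848^0.5 = 0.9924
D = 1.73 × 0.7242 × 40.45 × 57.17 × 0.7300 × 0.9924 = 2099 m
   = 2.099 km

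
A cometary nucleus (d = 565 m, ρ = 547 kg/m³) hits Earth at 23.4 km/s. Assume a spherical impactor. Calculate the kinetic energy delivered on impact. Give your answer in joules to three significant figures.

E ≈ 1.41 × 10^19 J

v = 23400 m/s.
Mass m = (π/6) ρ d³ = (π/6) × 547 × (565)³ = 5.166 × 10^10 kg
E = ½ m v² = 0.5 × 5.166 × 10^10 × (23400)² = 1.414 × 10^19 J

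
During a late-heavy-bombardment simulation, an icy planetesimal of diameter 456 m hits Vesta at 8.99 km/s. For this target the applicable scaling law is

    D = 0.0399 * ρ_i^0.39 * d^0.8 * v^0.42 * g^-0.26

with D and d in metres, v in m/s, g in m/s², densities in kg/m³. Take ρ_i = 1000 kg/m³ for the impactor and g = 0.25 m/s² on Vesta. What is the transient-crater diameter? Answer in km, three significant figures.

D ≈ 5.19 km

In SI units: v = 8990 m/s.
ρ_i^0.39 = 1000^0.39 = 14.79
d^0.8 = 456^0.8 = 134.0
v^0.42 = 8990^0.42 = 45.77
g^-0.26 = 0.25^-0.26 = 1.434
D = 0.0399 × 14.79 × 134.0 × 45.77 × 1.434 = 5190 m
   = 5.190 km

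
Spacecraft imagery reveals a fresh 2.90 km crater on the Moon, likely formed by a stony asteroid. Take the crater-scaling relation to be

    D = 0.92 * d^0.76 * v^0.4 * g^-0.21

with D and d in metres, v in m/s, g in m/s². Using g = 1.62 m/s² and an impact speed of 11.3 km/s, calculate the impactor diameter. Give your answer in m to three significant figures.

d ≈ 337 m

Rearranging for d: d = [D / (0.92 · 11300^0.4 · 1.62^-0.21)]^(1/0.76).
D = 2900 m.
11300^0.4 = 41.81
1.62^-0.21 = 0.9037
Denominator = 0.92 × 41.81 × 0.9037 = 34.76
D / 34.76 = 2900 / 34.76 = 83.43
d = 83.43^(1/0.76) = 83.43^1.3158 = 337.3 m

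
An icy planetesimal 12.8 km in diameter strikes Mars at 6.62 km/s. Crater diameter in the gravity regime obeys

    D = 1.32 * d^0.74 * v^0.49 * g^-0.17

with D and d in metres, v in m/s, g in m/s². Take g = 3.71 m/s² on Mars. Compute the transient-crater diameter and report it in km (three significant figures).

In SI units: d = 12800 m, v = 6620 m/s.
d^0.74 = 12800^0.74 = 1095
v^0.49 = 6620^0.49 = 74.51
g^-0.17 = 3.71^-0.17 = 0.8002
D = 1.32 × 1095 × 74.51 × 0.8002 = 86179 m
   = 86.18 km

D ≈ 86.2 km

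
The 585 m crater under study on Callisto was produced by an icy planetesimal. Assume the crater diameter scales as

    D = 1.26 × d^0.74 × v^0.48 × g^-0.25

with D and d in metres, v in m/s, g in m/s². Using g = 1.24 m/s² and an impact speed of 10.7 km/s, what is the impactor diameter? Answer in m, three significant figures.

Rearranging for d: d = [D / (1.26 · 10700^0.48 · 1.24^-0.25)]^(1/0.74).
10700^0.48 = 85.92
1.24^-0.25 = 0.9476
Denominator = 1.26 × 85.92 × 0.9476 = 102.6
D / 102.6 = 585 / 102.6 = 5.702
d = 5.702^(1/0.74) = 5.702^1.3514 = 10.51 m

d ≈ 10.5 m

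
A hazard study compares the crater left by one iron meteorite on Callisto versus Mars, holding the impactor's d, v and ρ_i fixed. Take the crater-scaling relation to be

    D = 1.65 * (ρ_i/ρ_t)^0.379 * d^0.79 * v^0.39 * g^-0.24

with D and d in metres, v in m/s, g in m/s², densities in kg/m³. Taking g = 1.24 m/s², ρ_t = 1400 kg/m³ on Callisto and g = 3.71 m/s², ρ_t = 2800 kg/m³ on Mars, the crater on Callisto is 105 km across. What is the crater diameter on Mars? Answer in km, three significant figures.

The impactor-only factors (d, v, ρ_i) cancel in the ratio, leaving D_Mars/D_Callisto = (g_Mars/g_Callisto)^-0.24 · (ρ_t,Callisto/ρ_t,Mars)^0.379.
(3.71/1.24)^-0.24 = 2.992^-0.24 = 0.7687
(1400/2800)^0.379 = 0.5000^0.379 = 0.7690
Ratio = 0.7687 × 0.7690 = 0.5911
D_Mars = 0.5911 × 105 km = 62.1 km

D ≈ 62.1 km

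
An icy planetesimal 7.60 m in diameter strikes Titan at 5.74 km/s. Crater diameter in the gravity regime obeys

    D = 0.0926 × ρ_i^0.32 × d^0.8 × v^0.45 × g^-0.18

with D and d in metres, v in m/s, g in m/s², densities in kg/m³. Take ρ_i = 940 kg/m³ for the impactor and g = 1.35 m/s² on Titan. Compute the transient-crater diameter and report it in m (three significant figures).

In SI units: v = 5740 m/s.
ρ_i^0.32 = 940^0.32 = 8.941
d^0.8 = 7.6^0.8 = 5.066
v^0.45 = 5740^0.45 = 49.15
g^-0.18 = 1.35^-0.18 = 0.9474
D = 0.0926 × 8.941 × 5.066 × 49.15 × 0.9474 = 195.3 m

D ≈ 195 m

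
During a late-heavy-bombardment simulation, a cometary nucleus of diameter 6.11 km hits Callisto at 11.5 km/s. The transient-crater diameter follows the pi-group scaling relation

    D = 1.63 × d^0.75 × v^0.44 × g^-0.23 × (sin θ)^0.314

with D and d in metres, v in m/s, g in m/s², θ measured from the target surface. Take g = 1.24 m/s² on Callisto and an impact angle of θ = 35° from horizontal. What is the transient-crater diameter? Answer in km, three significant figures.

D ≈ 55.1 km

In SI units: d = 6110 m, v = 11500 m/s.
d^0.75 = 6110^0.75 = 691.1
v^0.44 = 11500^0.44 = 61.19
g^-0.23 = 1.24^-0.23 = 0.9517
(sin 35°)^0.314 = 0.5736^0.314 = 0.8399
D = 1.63 × 691.1 × 61.19 × 0.9517 × 0.8399 = 55098 m
   = 55.10 km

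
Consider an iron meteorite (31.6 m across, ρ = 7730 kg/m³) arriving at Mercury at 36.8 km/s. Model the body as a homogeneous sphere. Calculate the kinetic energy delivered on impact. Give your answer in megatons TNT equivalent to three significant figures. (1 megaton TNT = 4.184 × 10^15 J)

E ≈ 20.7 Mt TNT

v = 36800 m/s.
Mass m = (π/6) ρ d³ = (π/6) × 7730 × (31.6)³ = 1.277 × 10^8 kg
E = ½ m v² = 0.5 × 1.277 × 10^8 × (36800)² = 8.647 × 10^16 J
   = 8.647 × 10^16 / 4.184×10^15 = 20.67 Mt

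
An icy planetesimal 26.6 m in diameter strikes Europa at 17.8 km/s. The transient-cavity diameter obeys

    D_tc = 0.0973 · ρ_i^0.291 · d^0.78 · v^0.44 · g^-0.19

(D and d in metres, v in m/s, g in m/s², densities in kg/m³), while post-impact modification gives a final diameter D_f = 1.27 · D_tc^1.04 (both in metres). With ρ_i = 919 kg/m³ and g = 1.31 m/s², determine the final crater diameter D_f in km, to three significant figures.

D_f ≈ 1.06 km

v = 17800 m/s.
ρ_i^0.291 = 919^0.291 = 7.283
d^0.78 = 26.6^0.78 = 12.92
v^0.44 = 17800^0.44 = 74.16
g^-0.19 = 1.31^-0.19 = 0.9500
D_tc = 0.0973 × 7.283 × 12.92 × 74.16 × 0.9500 = 645.0 m
D_f = 1.27 × (645.0)^1.04 = 1061 m
     = 1.061 km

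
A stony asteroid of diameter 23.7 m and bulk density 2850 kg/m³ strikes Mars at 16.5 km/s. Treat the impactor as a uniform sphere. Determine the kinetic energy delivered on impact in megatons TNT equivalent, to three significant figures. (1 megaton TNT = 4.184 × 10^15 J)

v = 16500 m/s.
Mass m = (π/6) ρ d³ = (π/6) × 2850 × (23.7)³ = 1.986 × 10^7 kg
E = ½ m v² = 0.5 × 1.986 × 10^7 × (16500)² = 2.703 × 10^15 J
   = 2.703 × 10^15 / 4.184×10^15 = 0.6460 Mt

E ≈ 0.646 Mt TNT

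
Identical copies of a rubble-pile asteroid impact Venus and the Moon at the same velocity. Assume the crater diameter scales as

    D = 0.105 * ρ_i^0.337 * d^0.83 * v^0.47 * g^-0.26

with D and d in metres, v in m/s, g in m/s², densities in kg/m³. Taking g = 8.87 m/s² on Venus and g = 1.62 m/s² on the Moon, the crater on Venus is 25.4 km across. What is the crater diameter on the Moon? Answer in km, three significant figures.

All impactor-dependent factors cancel in the ratio, leaving D_Moon/D_Venus = (g_Moon/g_Venus)^-0.26.
(1.62/8.87)^-0.26 = 0.1826^-0.26 = 1.556
D_Moon = 1.556 × 25.4 km = 39.5 km

D ≈ 39.5 km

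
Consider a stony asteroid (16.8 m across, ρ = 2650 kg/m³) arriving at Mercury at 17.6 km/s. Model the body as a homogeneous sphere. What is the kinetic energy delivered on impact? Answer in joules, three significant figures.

E ≈ 1.02 × 10^15 J

v = 17600 m/s.
Mass m = (π/6) ρ d³ = (π/6) × 2650 × (16.8)³ = 6.579 × 10^6 kg
E = ½ m v² = 0.5 × 6.579 × 10^6 × (17600)² = 1.019 × 10^15 J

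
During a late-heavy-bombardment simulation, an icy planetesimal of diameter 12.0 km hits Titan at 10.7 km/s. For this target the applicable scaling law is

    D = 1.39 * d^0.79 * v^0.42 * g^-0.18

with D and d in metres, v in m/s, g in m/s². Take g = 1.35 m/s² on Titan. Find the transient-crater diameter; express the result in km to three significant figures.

D ≈ 108 km

In SI units: d = 12000 m, v = 10700 m/s.
d^0.79 = 12000^0.79 = 1669
v^0.42 = 10700^0.42 = 49.24
g^-0.18 = 1.35^-0.18 = 0.9474
D = 1.39 × 1669 × 49.24 × 0.9474 = 1.082 × 10^5 m
   = 108.2 km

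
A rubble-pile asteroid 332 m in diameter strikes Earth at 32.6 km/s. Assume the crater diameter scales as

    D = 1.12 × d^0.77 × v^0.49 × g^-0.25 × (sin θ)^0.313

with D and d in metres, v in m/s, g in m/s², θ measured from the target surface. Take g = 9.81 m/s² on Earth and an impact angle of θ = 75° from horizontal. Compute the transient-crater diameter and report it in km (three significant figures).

In SI units: v = 32600 m/s.
d^0.77 = 332^0.77 = 87.35
v^0.49 = 32600^0.49 = 162.7
g^-0.25 = 9.81^-0.25 = 0.5650
(sin 75°)^0.313 = 0.9659^0.313 = 0.9892
D = 1.12 × 87.35 × 162.7 × 0.5650 × 0.9892 = 8896 m
   = 8.896 km

D ≈ 8.90 km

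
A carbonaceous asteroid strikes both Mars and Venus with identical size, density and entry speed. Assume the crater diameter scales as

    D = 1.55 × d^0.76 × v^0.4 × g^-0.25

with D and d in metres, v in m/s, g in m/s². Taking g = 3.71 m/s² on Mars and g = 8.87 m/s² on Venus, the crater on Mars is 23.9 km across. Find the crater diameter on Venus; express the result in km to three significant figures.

All impactor-dependent factors cancel in the ratio, leaving D_Venus/D_Mars = (g_Venus/g_Mars)^-0.25.
(8.87/3.71)^-0.25 = 2.391^-0.25 = 0.8042
D_Venus = 0.8042 × 23.9 km = 19.2 km

D ≈ 19.2 km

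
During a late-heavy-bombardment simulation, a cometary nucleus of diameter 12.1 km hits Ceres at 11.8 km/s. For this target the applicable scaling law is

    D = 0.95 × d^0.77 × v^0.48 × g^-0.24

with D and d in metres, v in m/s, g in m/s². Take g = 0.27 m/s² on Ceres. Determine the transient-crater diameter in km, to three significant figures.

In SI units: d = 12100 m, v = 11800 m/s.
d^0.77 = 12100^0.77 = 1392
v^0.48 = 11800^0.48 = 90.05
g^-0.24 = 0.27^-0.24 = 1.369
D = 0.95 × 1392 × 90.05 × 1.369 = 1.630 × 10^5 m
   = 163.0 km

D ≈ 163 km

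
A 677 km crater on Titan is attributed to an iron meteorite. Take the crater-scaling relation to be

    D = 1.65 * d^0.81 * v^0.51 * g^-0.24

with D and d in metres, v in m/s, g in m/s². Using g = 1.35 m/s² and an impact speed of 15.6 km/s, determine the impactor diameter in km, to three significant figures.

Rearranging for d: d = [D / (1.65 · 15600^0.51 · 1.35^-0.24)]^(1/0.81).
D = 677000 m.
15600^0.51 = 137.6
1.35^-0.24 = 0.9305
Denominator = 1.65 × 137.6 × 0.9305 = 211.3
D / 211.3 = 677000 / 211.3 = 3204
d = 3204^(1/0.81) = 3204^1.2346 = 21288 m

d ≈ 21.3 km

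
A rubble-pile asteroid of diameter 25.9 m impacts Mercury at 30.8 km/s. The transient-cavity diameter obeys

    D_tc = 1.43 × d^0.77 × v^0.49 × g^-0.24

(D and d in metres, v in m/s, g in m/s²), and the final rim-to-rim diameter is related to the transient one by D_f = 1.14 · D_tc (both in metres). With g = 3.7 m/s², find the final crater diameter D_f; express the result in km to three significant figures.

v = 30800 m/s.
d^0.77 = 25.9^0.77 = 12.25
v^0.49 = 30800^0.49 = 158.3
g^-0.24 = 3.7^-0.24 = 0.7305
D_tc = 1.43 × 12.25 × 158.3 × 0.7305 = 2026 m
D_f = 1.14 × 2026 = 2310 m
     = 2.310 km

D_f ≈ 2.31 km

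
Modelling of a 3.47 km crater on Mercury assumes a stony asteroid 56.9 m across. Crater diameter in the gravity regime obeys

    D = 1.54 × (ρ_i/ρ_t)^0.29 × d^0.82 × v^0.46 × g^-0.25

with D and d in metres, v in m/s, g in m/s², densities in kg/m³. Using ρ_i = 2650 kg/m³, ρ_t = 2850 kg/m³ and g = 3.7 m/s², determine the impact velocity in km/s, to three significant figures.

v ≈ 30.8 km/s

Rearranging for v: v = [D / (1.54 · (2650/2850)^0.29 · 56.9^0.82 · 3.7^-0.25)]^(1/0.46).
D = 3470 m.
(2650/2850)^0.29 = 0.9791
56.9^0.82 = 27.49
3.7^-0.25 = 0.7210
Denominator = 1.54 × 0.9791 × 27.49 × 0.7210 = 29.89
D / 29.89 = 3470 / 29.89 = 116.1
v = 116.1^(1/0.46) = 116.1^2.1739 = 30813 m/s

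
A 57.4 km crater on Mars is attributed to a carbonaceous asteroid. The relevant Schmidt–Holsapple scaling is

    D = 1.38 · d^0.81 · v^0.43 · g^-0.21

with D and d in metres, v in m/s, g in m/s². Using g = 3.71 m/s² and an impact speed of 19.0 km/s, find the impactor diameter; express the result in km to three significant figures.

d ≈ 3.79 km

Rearranging for d: d = [D / (1.38 · 19000^0.43 · 3.71^-0.21)]^(1/0.81).
D = 57400 m.
19000^0.43 = 69.16
3.71^-0.21 = 0.7593
Denominator = 1.38 × 69.16 × 0.7593 = 72.47
D / 72.47 = 57400 / 72.47 = 792.1
d = 792.1^(1/0.81) = 792.1^1.2346 = 3792 m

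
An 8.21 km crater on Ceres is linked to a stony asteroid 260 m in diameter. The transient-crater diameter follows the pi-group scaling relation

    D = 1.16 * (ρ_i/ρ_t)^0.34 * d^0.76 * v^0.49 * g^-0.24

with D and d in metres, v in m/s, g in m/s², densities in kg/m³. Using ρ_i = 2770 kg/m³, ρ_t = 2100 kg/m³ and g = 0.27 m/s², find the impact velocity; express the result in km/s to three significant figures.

Rearranging for v: v = [D / (1.16 · (2770/2100)^0.34 · 260^0.76 · 0.27^-0.24)]^(1/0.49).
D = 8210 m.
(2770/2100)^0.34 = 1.099
260^0.76 = 68.45
0.27^-0.24 = 1.369
Denominator = 1.16 × 1.099 × 68.45 × 1.369 = 119.5
D / 119.5 = 8210 / 119.5 = 68.70
v = 68.70^(1/0.49) = 68.70^2.0408 = 5609 m/s

v ≈ 5.61 km/s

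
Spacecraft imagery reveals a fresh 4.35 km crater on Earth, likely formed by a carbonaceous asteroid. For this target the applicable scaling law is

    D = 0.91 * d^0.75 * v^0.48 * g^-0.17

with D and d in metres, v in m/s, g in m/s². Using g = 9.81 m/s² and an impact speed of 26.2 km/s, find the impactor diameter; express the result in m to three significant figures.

Rearranging for d: d = [D / (0.91 · 26200^0.48 · 9.81^-0.17)]^(1/0.75).
D = 4350 m.
26200^0.48 = 132.1
9.81^-0.17 = 0.6783
Denominator = 0.91 × 132.1 × 0.6783 = 81.54
D / 81.54 = 4350 / 81.54 = 53.35
d = 53.35^(1/0.75) = 53.35^1.3333 = 200.8 m

d ≈ 201 m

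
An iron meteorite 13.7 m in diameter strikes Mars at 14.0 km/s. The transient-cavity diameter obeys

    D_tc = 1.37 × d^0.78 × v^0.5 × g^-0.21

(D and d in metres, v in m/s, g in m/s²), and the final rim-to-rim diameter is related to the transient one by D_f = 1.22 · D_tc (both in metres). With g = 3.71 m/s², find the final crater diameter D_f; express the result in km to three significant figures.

D_f ≈ 1.16 km

v = 14000 m/s.
d^0.78 = 13.7^0.78 = 7.703
v^0.5 = 14000^0.5 = 118.3
g^-0.21 = 3.71^-0.21 = 0.7593
D_tc = 1.37 × 7.703 × 118.3 × 0.7593 = 947.9 m
D_f = 1.22 × 947.9 = 1156 m
     = 1.156 km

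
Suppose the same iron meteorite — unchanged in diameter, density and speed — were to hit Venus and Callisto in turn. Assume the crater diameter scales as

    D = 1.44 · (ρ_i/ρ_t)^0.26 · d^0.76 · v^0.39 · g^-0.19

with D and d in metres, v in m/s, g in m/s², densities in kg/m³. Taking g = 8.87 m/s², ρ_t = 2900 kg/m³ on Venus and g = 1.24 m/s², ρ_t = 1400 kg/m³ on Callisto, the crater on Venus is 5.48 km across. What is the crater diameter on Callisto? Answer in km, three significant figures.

D ≈ 9.62 km

The impactor-only factors (d, v, ρ_i) cancel in the ratio, leaving D_Callisto/D_Venus = (g_Callisto/g_Venus)^-0.19 · (ρ_t,Venus/ρ_t,Callisto)^0.26.
(1.24/8.87)^-0.19 = 0.1398^-0.19 = 1.453
(2900/1400)^0.26 = 2.071^0.26 = 1.208
Ratio = 1.453 × 1.208 = 1.755
D_Callisto = 1.755 × 5.48 km = 9.62 km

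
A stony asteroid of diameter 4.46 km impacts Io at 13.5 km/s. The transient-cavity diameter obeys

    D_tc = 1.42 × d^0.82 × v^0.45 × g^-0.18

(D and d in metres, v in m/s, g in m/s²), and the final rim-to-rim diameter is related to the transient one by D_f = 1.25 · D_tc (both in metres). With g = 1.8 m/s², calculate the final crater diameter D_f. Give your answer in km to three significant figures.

D_f ≈ 113 km

In SI: d = 4460 m, v = 13500 m/s.
d^0.82 = 4460^0.82 = 982.8
v^0.45 = 13500^0.45 = 72.22
g^-0.18 = 1.8^-0.18 = 0.8996
D_tc = 1.42 × 982.8 × 72.22 × 0.8996 = 90670 m
D_f = 1.25 × 90670 = 1.133 × 10^5 m
     = 113.3 km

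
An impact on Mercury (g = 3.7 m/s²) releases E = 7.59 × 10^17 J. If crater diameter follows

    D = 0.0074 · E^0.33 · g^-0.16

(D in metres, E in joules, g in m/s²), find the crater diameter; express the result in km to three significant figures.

E^0.33 = (7.59 × 10^17)^0.33 = 7.952 × 10^5
g^-0.16 = 3.7^-0.16 = 0.8111
D = 0.0074 × 7.952 × 10^5 × 0.8111 = 4773 m
   = 4.773 km

D ≈ 4.77 km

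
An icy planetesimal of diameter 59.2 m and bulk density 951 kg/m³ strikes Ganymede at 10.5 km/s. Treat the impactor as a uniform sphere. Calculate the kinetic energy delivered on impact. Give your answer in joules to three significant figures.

v = 10500 m/s.
Mass m = (π/6) ρ d³ = (π/6) × 951 × (59.2)³ = 1.033 × 10^8 kg
E = ½ m v² = 0.5 × 1.033 × 10^8 × (10500)² = 5.694 × 10^15 J

E ≈ 5.69 × 10^15 J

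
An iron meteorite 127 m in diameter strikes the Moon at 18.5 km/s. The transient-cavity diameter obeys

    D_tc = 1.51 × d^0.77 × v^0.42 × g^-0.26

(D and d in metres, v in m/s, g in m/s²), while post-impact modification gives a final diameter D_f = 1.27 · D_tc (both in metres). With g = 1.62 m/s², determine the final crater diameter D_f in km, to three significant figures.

D_f ≈ 4.37 km

v = 18500 m/s.
d^0.77 = 127^0.77 = 41.68
v^0.42 = 18500^0.42 = 61.97
g^-0.26 = 1.62^-0.26 = 0.8821
D_tc = 1.51 × 41.68 × 61.97 × 0.8821 = 3440 m
D_f = 1.27 × 3440 = 4369 m
     = 4.369 km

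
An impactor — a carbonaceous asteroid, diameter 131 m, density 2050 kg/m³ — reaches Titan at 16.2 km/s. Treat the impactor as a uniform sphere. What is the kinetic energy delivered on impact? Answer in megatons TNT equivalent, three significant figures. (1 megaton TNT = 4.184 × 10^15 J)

v = 16200 m/s.
Mass m = (π/6) ρ d³ = (π/6) × 2050 × (131)³ = 2.413 × 10^9 kg
E = ½ m v² = 0.5 × 2.413 × 10^9 × (16200)² = 3.166 × 10^17 J
   = 3.166 × 10^17 / 4.184×10^15 = 75.67 Mt

E ≈ 75.7 Mt TNT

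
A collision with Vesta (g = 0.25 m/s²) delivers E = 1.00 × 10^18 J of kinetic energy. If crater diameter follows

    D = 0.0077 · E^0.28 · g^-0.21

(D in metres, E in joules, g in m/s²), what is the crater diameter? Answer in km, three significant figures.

D ≈ 1.13 km

E^0.28 = (1.00 × 10^18)^0.28 = 1.096 × 10^5
g^-0.21 = 0.25^-0.21 = 1.338
D = 0.0077 × 1.096 × 10^5 × 1.338 = 1129 m
   = 1.129 km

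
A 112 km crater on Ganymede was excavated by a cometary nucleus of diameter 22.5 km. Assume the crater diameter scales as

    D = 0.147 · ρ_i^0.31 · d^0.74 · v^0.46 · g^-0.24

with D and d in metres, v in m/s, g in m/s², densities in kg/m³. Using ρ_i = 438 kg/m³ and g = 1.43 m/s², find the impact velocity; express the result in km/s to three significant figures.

Rearranging for v: v = [D / (0.147 · 438^0.31 · 22500^0.74 · 1.43^-0.24)]^(1/0.46).
D = 112000 m.
438^0.31 = 6.590
22500^0.74 = 1662
1.43^-0.24 = 0.9177
Denominator = 0.147 × 6.590 × 1662 × 0.9177 = 1478
D / 1478 = 112000 / 1478 = 75.78
v = 75.78^(1/0.46) = 75.78^2.1739 = 12189 m/s

v ≈ 12.2 km/s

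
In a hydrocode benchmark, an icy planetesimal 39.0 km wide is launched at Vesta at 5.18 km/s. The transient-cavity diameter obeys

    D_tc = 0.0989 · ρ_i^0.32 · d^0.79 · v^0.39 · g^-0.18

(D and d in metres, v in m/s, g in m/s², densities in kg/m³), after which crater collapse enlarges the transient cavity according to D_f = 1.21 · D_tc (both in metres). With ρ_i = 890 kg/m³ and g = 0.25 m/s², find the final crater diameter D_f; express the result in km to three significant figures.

In SI: d = 39000 m, v = 5180 m/s.
ρ_i^0.32 = 890^0.32 = 8.786
d^0.79 = 39000^0.79 = 4236
v^0.39 = 5180^0.39 = 28.09
g^-0.18 = 0.25^-0.18 = 1.283
D_tc = 0.0989 × 8.786 × 4236 × 28.09 × 1.283 = 1.327 × 10^5 m
D_f = 1.21 × 1.327 × 10^5 = 1.606 × 10^5 m
     = 160.6 km

D_f ≈ 161 km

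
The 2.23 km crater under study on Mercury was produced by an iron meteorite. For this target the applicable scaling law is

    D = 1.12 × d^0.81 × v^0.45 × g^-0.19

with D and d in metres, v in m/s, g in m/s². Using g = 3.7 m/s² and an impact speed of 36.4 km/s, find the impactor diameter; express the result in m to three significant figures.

d ≈ 47.0 m

Rearranging for d: d = [D / (1.12 · 36400^0.45 · 3.7^-0.19)]^(1/0.81).
D = 2230 m.
36400^0.45 = 112.8
3.7^-0.19 = 0.7799
Denominator = 1.12 × 112.8 × 0.7799 = 98.53
D / 98.53 = 2230 / 98.53 = 22.63
d = 22.63^(1/0.81) = 22.63^1.2346 = 47.04 m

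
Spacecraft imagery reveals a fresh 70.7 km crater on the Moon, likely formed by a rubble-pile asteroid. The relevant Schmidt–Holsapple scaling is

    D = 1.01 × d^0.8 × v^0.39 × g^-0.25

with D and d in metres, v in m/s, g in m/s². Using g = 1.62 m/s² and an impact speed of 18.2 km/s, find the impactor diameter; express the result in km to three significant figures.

Rearranging for d: d = [D / (1.01 · 18200^0.39 · 1.62^-0.25)]^(1/0.8).
D = 70700 m.
18200^0.39 = 45.86
1.62^-0.25 = 0.8864
Denominator = 1.01 × 45.86 × 0.8864 = 41.06
D / 41.06 = 70700 / 41.06 = 1722
d = 1722^(1/0.8) = 1722^1.25 = 11093 m

d ≈ 11.1 km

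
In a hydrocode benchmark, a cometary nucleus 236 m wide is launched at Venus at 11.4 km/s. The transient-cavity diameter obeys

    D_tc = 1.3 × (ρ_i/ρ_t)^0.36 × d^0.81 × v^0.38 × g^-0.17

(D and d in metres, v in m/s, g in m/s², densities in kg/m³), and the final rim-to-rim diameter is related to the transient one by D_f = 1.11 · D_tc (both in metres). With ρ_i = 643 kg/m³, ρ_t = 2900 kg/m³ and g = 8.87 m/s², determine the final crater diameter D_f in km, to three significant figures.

v = 11400 m/s.
(ρ_i/ρ_t)^0.36 = (643/2900)^0.36 = 0.5814
d^0.81 = 236^0.81 = 83.57
v^0.38 = 11400^0.38 = 34.80
g^-0.17 = 8.87^-0.17 = 0.6900
D_tc = 1.3 × 0.5814 × 83.57 × 34.80 × 0.6900 = 1517 m
D_f = 1.11 × 1517 = 1684 m
     = 1.684 km

D_f ≈ 1.68 km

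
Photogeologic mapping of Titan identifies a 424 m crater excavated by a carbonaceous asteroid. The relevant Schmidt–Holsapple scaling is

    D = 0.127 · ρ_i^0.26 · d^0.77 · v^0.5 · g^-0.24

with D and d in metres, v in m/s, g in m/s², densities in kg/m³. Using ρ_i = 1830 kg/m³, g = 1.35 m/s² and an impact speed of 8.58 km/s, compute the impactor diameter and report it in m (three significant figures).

d ≈ 9.14 m

Rearranging for d: d = [D / (0.127 · 1830^0.26 · 8580^0.5 · 1.35^-0.24)]^(1/0.77).
1830^0.26 = 7.051
8580^0.5 = 92.63
1.35^-0.24 = 0.9305
Denominator = 0.127 × 7.051 × 92.63 × 0.9305 = 77.18
D / 77.18 = 424 / 77.18 = 5.494
d = 5.494^(1/0.77) = 5.494^1.2987 = 9.139 m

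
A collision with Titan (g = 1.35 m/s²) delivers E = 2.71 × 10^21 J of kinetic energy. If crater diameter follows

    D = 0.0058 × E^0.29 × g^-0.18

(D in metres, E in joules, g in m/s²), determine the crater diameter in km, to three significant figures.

D ≈ 9.03 km

E^0.29 = (2.71 × 10^21)^0.29 = 1.643 × 10^6
g^-0.18 = 1.35^-0.18 = 0.9474
D = 0.0058 × 1.643 × 10^6 × 0.9474 = 9028 m
   = 9.028 km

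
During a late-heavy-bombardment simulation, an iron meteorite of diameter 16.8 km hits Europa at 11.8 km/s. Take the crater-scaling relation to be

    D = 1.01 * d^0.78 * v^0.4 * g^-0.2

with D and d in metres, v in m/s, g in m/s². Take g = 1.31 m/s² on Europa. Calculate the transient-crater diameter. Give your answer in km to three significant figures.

D ≈ 80.4 km

In SI units: d = 16800 m, v = 11800 m/s.
d^0.78 = 16800^0.78 = 1976
v^0.4 = 11800^0.4 = 42.54
g^-0.2 = 1.31^-0.2 = 0.9474
D = 1.01 × 1976 × 42.54 × 0.9474 = 80434 m
   = 80.43 km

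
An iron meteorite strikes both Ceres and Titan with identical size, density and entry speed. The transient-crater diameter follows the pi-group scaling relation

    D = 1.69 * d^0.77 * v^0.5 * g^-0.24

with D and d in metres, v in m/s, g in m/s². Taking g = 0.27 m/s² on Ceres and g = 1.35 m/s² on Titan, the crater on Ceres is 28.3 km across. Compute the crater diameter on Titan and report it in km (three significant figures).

All impactor-dependent factors cancel in the ratio, leaving D_Titan/D_Ceres = (g_Titan/g_Ceres)^-0.24.
(1.35/0.27)^-0.24 = 5.000^-0.24 = 0.6796
D_Titan = 0.6796 × 28.3 km = 19.2 km

D ≈ 19.2 km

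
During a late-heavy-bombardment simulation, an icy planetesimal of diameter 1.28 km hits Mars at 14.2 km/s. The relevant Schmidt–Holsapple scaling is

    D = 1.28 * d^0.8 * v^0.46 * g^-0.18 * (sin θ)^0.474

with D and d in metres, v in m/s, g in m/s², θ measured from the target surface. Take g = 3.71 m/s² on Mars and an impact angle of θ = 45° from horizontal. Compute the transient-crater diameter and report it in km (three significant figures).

D ≈ 21.3 km

In SI units: d = 1280 m, v = 14200 m/s.
d^0.8 = 1280^0.8 = 306.0
v^0.46 = 14200^0.46 = 81.29
g^-0.18 = 3.71^-0.18 = 0.7898
(sin 45°)^0.474 = 0.7071^0.474 = 0.8485
D = 1.28 × 306.0 × 81.29 × 0.7898 × 0.8485 = 21337 m
   = 21.34 km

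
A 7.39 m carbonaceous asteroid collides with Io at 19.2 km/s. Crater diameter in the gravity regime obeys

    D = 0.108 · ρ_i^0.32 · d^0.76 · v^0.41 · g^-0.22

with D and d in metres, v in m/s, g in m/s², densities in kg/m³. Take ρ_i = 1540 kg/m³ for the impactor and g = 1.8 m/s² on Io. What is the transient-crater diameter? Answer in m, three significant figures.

In SI units: v = 19200 m/s.
ρ_i^0.32 = 1540^0.32 = 10.47
d^0.76 = 7.39^0.76 = 4.573
v^0.41 = 19200^0.41 = 57.04
g^-0.22 = 1.8^-0.22 = 0.8787
D = 0.108 × 10.47 × 4.573 × 57.04 × 0.8787 = 259.2 m

D ≈ 259 m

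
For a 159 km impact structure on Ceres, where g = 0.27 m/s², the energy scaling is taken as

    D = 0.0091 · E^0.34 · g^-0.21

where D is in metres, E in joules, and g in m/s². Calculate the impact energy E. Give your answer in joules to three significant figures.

E ≈ 8.91 × 10^20 J

Rearranging: E = [D / (0.0091 · g^-0.21)]^(1/0.34).
D = 159000 m.
g^-0.21 = 0.27^-0.21 = 1.316
D / (0.0091 × 1.316) = 159000 / (0.01198) = 1.327 × 10^7
E = (1.327 × 10^7)^2.9412 = 8.908 × 10^20 J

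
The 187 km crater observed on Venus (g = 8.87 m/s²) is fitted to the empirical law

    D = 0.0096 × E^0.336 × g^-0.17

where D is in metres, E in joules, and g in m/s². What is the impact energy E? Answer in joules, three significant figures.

Rearranging: E = [D / (0.0096 · g^-0.17)]^(1/0.336).
D = 187000 m.
g^-0.17 = 8.87^-0.17 = 0.6900
D / (0.0096 × 0.6900) = 187000 / (6.624 × 10^-3) = 2.823 × 10^7
E = (2.823 × 10^7)^2.9762 = 1.496 × 10^22 J

E ≈ 1.50 × 10^22 J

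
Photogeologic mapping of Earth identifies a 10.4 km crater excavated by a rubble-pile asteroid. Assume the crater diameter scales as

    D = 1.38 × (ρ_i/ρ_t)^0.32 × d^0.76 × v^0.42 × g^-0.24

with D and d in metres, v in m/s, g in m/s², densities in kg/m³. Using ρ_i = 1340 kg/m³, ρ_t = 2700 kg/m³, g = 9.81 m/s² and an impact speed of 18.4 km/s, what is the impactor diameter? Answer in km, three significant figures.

Rearranging for d: d = [D / (1.38 · (1340/2700)^0.32 · 18400^0.42 · 9.81^-0.24)]^(1/0.76).
D = 10400 m.
(1340/2700)^0.32 = 0.7992
18400^0.42 = 61.83
9.81^-0.24 = 0.5781
Denominator = 1.38 × 0.7992 × 61.83 × 0.5781 = 39.42
D / 39.42 = 10400 / 39.42 = 263.8
d = 263.8^(1/0.76) = 263.8^1.3158 = 1534 m

d ≈ 1.53 km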